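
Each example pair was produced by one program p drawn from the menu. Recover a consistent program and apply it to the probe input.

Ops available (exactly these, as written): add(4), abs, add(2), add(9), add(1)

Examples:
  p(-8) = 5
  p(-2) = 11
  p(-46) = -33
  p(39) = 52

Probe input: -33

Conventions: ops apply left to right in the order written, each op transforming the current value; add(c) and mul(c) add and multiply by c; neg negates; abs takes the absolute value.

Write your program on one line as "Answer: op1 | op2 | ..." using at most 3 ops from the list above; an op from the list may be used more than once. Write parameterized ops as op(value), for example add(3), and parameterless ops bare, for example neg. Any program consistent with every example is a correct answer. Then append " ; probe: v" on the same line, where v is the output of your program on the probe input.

add(4) | add(9) ; probe: -20

Check, running the answer program on each example:
  -8 -> -4 -> 5
  -2 -> 2 -> 11
  -46 -> -42 -> -33
  39 -> 43 -> 52
  probe: -33 -> -29 -> -20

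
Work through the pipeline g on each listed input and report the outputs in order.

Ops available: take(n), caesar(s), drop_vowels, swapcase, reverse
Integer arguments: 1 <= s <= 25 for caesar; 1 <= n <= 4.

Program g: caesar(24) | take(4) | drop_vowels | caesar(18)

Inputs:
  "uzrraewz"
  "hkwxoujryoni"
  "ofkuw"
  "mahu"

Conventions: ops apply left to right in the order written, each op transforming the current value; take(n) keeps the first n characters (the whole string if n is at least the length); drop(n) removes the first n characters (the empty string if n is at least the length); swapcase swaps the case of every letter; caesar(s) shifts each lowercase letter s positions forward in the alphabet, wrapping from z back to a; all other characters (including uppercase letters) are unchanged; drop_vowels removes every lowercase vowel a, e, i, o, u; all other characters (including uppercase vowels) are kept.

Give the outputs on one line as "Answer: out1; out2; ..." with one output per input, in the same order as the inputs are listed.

Execution, op by op:
  "uzrraewz" -> "sxppycux" -> "sxpp" -> "sxpp" -> "kphh"
  "hkwxoujryoni" -> "fiuvmshpwmlg" -> "fiuv" -> "fv" -> "xn"
  "ofkuw" -> "mdisu" -> "mdis" -> "mds" -> "evk"
  "mahu" -> "kyfs" -> "kyfs" -> "kyfs" -> "cqxk"

"kphh"; "xn"; "evk"; "cqxk"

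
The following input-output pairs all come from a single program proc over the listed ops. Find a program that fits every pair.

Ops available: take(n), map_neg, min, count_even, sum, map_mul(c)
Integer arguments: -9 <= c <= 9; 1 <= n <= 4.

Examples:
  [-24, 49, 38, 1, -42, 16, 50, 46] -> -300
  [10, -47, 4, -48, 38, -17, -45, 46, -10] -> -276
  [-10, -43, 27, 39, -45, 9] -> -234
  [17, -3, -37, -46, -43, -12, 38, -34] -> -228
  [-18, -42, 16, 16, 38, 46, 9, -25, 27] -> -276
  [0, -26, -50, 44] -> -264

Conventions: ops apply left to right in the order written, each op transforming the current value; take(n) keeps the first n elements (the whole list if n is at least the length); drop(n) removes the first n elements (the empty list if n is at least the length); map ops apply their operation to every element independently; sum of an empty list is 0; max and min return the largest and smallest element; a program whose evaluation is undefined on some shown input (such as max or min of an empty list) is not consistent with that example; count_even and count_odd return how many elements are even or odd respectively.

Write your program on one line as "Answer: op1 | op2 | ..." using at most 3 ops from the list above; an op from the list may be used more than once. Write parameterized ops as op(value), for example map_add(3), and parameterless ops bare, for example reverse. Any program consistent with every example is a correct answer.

map_mul(-6) | min

Check, running the answer program on each example:
  [-24, 49, 38, 1, -42, 16, 50, 46] -> [144, -294, -228, -6, 252, -96, -300, -276] -> -300
  [10, -47, 4, -48, 38, -17, -45, 46, -10] -> [-60, 282, -24, 288, -228, 102, 270, -276, 60] -> -276
  [-10, -43, 27, 39, -45, 9] -> [60, 258, -162, -234, 270, -54] -> -234
  [17, -3, -37, -46, -43, -12, 38, -34] -> [-102, 18, 222, 276, 258, 72, -228, 204] -> -228
  [-18, -42, 16, 16, 38, 46, 9, -25, 27] -> [108, 252, -96, -96, -228, -276, -54, 150, -162] -> -276
  [0, -26, -50, 44] -> [0, 156, 300, -264] -> -264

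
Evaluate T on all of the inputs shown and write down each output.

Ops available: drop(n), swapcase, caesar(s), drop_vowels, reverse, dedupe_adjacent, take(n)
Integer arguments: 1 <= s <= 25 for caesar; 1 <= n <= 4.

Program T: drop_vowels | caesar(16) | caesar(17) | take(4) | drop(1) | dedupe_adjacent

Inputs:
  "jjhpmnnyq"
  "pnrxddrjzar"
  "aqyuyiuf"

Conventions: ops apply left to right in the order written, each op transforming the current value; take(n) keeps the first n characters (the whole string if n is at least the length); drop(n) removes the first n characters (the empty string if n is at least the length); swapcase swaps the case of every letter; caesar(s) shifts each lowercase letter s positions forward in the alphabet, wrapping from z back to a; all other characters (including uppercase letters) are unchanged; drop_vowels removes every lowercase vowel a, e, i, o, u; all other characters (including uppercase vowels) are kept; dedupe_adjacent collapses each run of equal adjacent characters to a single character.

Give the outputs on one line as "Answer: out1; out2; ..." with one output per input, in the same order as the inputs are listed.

"qow"; "uye"; "fm"

Execution, op by op:
  "jjhpmnnyq" -> "jjhpmnnyq" -> "zzxfcddog" -> "qqowtuufx" -> "qqow" -> "qow" -> "qow"
  "pnrxddrjzar" -> "pnrxddrjzr" -> "fdhntthzph" -> "wuyekkyqgy" -> "wuye" -> "uye" -> "uye"
  "aqyuyiuf" -> "qyyf" -> "goov" -> "xffm" -> "xffm" -> "ffm" -> "fm"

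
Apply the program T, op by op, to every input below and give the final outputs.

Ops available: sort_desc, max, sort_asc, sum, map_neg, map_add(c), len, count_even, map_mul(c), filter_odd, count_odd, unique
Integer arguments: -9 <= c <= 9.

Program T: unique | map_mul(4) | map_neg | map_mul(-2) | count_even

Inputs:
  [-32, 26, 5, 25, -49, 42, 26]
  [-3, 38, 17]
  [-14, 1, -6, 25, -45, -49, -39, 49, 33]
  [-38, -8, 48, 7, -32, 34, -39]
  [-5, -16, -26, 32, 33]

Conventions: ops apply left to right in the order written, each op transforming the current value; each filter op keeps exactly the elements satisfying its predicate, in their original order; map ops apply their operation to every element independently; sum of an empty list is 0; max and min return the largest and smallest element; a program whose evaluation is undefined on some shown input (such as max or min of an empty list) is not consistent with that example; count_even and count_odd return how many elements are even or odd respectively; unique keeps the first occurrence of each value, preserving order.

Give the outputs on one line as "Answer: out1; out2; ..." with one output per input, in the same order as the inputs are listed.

6; 3; 9; 7; 5

Execution, op by op:
  [-32, 26, 5, 25, -49, 42, 26] -> [-32, 26, 5, 25, -49, 42] -> [-128, 104, 20, 100, -196, 168] -> [128, -104, -20, -100, 196, -168] -> [-256, 208, 40, 200, -392, 336] -> 6
  [-3, 38, 17] -> [-3, 38, 17] -> [-12, 152, 68] -> [12, -152, -68] -> [-24, 304, 136] -> 3
  [-14, 1, -6, 25, -45, -49, -39, 49, 33] -> [-14, 1, -6, 25, -45, -49, -39, 49, 33] -> [-56, 4, -24, 100, -180, -196, -156, 196, 132] -> [56, -4, 24, -100, 180, 196, 156, -196, -132] -> [-112, 8, -48, 200, -360, -392, -312, 392, 264] -> 9
  [-38, -8, 48, 7, -32, 34, -39] -> [-38, -8, 48, 7, -32, 34, -39] -> [-152, -32, 192, 28, -128, 136, -156] -> [152, 32, -192, -28, 128, -136, 156] -> [-304, -64, 384, 56, -256, 272, -312] -> 7
  [-5, -16, -26, 32, 33] -> [-5, -16, -26, 32, 33] -> [-20, -64, -104, 128, 132] -> [20, 64, 104, -128, -132] -> [-40, -128, -208, 256, 264] -> 5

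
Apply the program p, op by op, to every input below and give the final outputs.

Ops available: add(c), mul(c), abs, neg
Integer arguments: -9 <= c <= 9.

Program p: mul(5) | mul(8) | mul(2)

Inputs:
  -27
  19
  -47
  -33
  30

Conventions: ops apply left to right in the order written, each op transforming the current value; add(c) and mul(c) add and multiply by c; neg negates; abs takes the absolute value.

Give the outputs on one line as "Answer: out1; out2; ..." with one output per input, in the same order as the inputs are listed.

Execution, op by op:
  -27 -> -135 -> -1080 -> -2160
  19 -> 95 -> 760 -> 1520
  -47 -> -235 -> -1880 -> -3760
  -33 -> -165 -> -1320 -> -2640
  30 -> 150 -> 1200 -> 2400

-2160; 1520; -3760; -2640; 2400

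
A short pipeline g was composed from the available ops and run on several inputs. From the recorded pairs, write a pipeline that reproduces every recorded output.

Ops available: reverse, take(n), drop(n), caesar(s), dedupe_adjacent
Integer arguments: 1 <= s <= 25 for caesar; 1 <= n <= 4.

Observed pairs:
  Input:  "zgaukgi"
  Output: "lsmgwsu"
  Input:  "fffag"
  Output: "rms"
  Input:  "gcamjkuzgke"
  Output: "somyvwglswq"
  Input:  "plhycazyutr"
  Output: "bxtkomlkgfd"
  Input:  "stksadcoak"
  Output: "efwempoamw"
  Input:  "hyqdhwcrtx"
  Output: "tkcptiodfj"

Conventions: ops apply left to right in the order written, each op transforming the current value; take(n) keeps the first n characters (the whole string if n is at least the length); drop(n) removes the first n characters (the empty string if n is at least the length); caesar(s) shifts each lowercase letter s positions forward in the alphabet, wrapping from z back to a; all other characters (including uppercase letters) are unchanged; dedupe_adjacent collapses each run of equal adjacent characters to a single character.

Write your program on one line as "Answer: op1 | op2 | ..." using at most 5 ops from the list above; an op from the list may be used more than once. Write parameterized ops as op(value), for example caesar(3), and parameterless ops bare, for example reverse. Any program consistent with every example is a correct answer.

caesar(7) | caesar(13) | caesar(5) | caesar(13) | dedupe_adjacent

Check, running the answer program on each example:
  "zgaukgi" -> "gnhbrnp" -> "tauoeac" -> "yfztjfh" -> "lsmgwsu" -> "lsmgwsu"
  "fffag" -> "mmmhn" -> "zzzua" -> "eeezf" -> "rrrms" -> "rms"
  "gcamjkuzgke" -> "njhtqrbgnrl" -> "awugdeotaey" -> "fbzlijtyfjd" -> "somyvwglswq" -> "somyvwglswq"
  "plhycazyutr" -> "wsofjhgfbay" -> "jfbswutsonl" -> "okgxbzyxtsq" -> "bxtkomlkgfd" -> "bxtkomlkgfd"
  "stksadcoak" -> "zarzhkjvhr" -> "mnemuxwiue" -> "rsjrzcbnzj" -> "efwempoamw" -> "efwempoamw"
  "hyqdhwcrtx" -> "ofxkodjyae" -> "bskxbqwlnr" -> "gxpcgvbqsw" -> "tkcptiodfj" -> "tkcptiodfj"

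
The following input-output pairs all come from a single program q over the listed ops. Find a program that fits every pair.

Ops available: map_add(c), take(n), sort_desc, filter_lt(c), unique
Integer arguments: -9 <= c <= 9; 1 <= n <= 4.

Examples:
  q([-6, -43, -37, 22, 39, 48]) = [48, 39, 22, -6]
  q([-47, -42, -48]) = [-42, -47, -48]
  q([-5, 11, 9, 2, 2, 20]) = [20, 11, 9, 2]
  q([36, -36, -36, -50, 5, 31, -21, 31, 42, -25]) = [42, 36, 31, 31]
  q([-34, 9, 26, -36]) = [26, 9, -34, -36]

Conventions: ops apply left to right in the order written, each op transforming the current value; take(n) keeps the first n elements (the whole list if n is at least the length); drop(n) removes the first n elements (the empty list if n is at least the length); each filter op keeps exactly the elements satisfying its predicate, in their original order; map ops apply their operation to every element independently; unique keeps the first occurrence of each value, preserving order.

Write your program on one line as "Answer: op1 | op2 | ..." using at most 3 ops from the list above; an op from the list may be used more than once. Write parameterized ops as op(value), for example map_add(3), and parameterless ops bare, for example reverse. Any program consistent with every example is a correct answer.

sort_desc | take(4)

Check, running the answer program on each example:
  [-6, -43, -37, 22, 39, 48] -> [48, 39, 22, -6, -37, -43] -> [48, 39, 22, -6]
  [-47, -42, -48] -> [-42, -47, -48] -> [-42, -47, -48]
  [-5, 11, 9, 2, 2, 20] -> [20, 11, 9, 2, 2, -5] -> [20, 11, 9, 2]
  [36, -36, -36, -50, 5, 31, -21, 31, 42, -25] -> [42, 36, 31, 31, 5, -21, -25, -36, -36, -50] -> [42, 36, 31, 31]
  [-34, 9, 26, -36] -> [26, 9, -34, -36] -> [26, 9, -34, -36]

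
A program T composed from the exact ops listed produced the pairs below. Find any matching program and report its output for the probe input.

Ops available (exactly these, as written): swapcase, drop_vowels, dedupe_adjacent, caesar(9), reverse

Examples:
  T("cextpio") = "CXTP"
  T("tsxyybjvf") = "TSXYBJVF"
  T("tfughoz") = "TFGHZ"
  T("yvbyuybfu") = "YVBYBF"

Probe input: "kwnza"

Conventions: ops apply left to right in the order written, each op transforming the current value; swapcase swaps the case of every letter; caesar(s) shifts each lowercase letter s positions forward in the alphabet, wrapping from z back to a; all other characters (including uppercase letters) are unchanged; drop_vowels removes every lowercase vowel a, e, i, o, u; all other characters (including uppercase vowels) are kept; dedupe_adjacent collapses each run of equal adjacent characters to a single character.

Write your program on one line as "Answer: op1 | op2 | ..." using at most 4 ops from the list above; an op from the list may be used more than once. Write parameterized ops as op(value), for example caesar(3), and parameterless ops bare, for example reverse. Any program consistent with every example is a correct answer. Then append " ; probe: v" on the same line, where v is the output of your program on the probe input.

drop_vowels | swapcase | dedupe_adjacent ; probe: "KWNZ"

Check, running the answer program on each example:
  "cextpio" -> "cxtp" -> "CXTP" -> "CXTP"
  "tsxyybjvf" -> "tsxyybjvf" -> "TSXYYBJVF" -> "TSXYBJVF"
  "tfughoz" -> "tfghz" -> "TFGHZ" -> "TFGHZ"
  "yvbyuybfu" -> "yvbyybf" -> "YVBYYBF" -> "YVBYBF"
  probe: "kwnza" -> "kwnz" -> "KWNZ" -> "KWNZ"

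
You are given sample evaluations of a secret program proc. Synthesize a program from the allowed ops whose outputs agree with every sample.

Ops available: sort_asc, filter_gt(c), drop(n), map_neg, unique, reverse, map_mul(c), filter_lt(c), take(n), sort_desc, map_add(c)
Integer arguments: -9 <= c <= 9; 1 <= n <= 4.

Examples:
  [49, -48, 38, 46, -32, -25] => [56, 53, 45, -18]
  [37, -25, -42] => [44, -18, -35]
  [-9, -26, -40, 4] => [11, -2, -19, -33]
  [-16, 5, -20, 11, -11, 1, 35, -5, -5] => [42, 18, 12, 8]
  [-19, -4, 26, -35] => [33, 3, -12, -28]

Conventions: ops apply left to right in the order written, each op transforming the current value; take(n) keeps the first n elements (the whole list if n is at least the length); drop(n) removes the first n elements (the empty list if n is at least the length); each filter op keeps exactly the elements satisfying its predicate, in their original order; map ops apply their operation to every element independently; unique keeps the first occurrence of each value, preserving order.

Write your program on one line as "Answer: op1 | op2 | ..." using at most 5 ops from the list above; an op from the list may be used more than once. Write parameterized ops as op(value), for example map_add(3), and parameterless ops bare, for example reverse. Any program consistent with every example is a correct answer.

sort_asc | sort_desc | map_add(7) | take(4)

Check, running the answer program on each example:
  [49, -48, 38, 46, -32, -25] -> [-48, -32, -25, 38, 46, 49] -> [49, 46, 38, -25, -32, -48] -> [56, 53, 45, -18, -25, -41] -> [56, 53, 45, -18]
  [37, -25, -42] -> [-42, -25, 37] -> [37, -25, -42] -> [44, -18, -35] -> [44, -18, -35]
  [-9, -26, -40, 4] -> [-40, -26, -9, 4] -> [4, -9, -26, -40] -> [11, -2, -19, -33] -> [11, -2, -19, -33]
  [-16, 5, -20, 11, -11, 1, 35, -5, -5] -> [-20, -16, -11, -5, -5, 1, 5, 11, 35] -> [35, 11, 5, 1, -5, -5, -11, -16, -20] -> [42, 18, 12, 8, 2, 2, -4, -9, -13] -> [42, 18, 12, 8]
  [-19, -4, 26, -35] -> [-35, -19, -4, 26] -> [26, -4, -19, -35] -> [33, 3, -12, -28] -> [33, 3, -12, -28]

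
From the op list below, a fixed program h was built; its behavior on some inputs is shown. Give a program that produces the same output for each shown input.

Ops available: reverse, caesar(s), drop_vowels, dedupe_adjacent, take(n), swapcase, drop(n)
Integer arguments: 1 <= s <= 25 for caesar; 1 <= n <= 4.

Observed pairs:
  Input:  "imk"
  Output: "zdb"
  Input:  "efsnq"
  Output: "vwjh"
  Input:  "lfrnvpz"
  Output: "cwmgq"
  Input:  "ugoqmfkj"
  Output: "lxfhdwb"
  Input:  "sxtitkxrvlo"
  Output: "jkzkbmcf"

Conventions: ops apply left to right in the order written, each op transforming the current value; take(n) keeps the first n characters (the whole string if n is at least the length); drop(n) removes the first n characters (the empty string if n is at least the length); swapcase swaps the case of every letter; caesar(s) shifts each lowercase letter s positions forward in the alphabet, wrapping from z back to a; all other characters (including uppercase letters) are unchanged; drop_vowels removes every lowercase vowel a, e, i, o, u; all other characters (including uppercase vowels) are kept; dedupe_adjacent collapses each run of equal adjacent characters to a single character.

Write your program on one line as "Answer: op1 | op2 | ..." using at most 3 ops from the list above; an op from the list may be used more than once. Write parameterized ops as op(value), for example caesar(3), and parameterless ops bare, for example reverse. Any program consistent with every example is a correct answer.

caesar(8) | caesar(9) | drop_vowels

Check, running the answer program on each example:
  "imk" -> "qus" -> "zdb" -> "zdb"
  "efsnq" -> "mnavy" -> "vwjeh" -> "vwjh"
  "lfrnvpz" -> "tnzvdxh" -> "cwiemgq" -> "cwmgq"
  "ugoqmfkj" -> "cowyunsr" -> "lxfhdwba" -> "lxfhdwb"
  "sxtitkxrvlo" -> "afbqbsfzdtw" -> "jokzkboimcf" -> "jkzkbmcf"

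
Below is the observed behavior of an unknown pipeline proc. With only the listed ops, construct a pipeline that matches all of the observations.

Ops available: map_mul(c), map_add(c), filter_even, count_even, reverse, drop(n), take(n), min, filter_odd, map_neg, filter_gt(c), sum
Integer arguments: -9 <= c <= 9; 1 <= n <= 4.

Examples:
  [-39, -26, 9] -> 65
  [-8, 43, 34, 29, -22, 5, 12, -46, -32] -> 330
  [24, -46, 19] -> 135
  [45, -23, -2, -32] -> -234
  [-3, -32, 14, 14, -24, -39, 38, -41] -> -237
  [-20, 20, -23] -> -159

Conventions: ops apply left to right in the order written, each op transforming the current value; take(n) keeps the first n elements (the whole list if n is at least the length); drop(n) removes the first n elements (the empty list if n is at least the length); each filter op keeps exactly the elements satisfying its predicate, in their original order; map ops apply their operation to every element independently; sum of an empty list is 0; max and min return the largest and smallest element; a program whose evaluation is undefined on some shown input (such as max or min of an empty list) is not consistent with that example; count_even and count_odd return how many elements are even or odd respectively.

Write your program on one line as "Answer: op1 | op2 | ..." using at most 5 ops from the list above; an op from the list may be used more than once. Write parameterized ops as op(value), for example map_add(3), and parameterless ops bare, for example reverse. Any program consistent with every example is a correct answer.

drop(2) | map_mul(7) | take(4) | map_add(2) | sum

Check, running the answer program on each example:
  [-39, -26, 9] -> [9] -> [63] -> [63] -> [65] -> 65
  [-8, 43, 34, 29, -22, 5, 12, -46, -32] -> [34, 29, -22, 5, 12, -46, -32] -> [238, 203, -154, 35, 84, -322, -224] -> [238, 203, -154, 35] -> [240, 205, -152, 37] -> 330
  [24, -46, 19] -> [19] -> [133] -> [133] -> [135] -> 135
  [45, -23, -2, -32] -> [-2, -32] -> [-14, -224] -> [-14, -224] -> [-12, -222] -> -234
  [-3, -32, 14, 14, -24, -39, 38, -41] -> [14, 14, -24, -39, 38, -41] -> [98, 98, -168, -273, 266, -287] -> [98, 98, -168, -273] -> [100, 100, -166, -271] -> -237
  [-20, 20, -23] -> [-23] -> [-161] -> [-161] -> [-159] -> -159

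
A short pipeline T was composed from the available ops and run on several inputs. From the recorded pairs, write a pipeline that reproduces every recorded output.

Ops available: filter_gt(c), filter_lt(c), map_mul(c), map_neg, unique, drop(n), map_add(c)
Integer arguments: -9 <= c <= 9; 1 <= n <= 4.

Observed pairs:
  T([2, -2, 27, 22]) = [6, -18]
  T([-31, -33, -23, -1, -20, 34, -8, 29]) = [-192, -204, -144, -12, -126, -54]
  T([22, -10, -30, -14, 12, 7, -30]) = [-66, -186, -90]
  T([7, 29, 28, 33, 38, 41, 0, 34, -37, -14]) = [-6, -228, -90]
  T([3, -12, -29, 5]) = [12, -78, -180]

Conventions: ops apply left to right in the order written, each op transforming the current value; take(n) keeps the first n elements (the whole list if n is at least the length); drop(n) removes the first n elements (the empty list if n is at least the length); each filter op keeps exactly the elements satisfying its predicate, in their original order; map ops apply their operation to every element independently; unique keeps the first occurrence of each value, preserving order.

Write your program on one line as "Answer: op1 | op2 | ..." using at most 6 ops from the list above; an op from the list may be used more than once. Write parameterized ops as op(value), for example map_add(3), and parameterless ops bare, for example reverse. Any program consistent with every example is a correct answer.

map_mul(2) | map_neg | filter_gt(-9) | unique | map_mul(-3) | map_add(-6)

Check, running the answer program on each example:
  [2, -2, 27, 22] -> [4, -4, 54, 44] -> [-4, 4, -54, -44] -> [-4, 4] -> [-4, 4] -> [12, -12] -> [6, -18]
  [-31, -33, -23, -1, -20, 34, -8, 29] -> [-62, -66, -46, -2, -40, 68, -16, 58] -> [62, 66, 46, 2, 40, -68, 16, -58] -> [62, 66, 46, 2, 40, 16] -> [62, 66, 46, 2, 40, 16] -> [-186, -198, -138, -6, -120, -48] -> [-192, -204, -144, -12, -126, -54]
  [22, -10, -30, -14, 12, 7, -30] -> [44, -20, -60, -28, 24, 14, -60] -> [-44, 20, 60, 28, -24, -14, 60] -> [20, 60, 28, 60] -> [20, 60, 28] -> [-60, -180, -84] -> [-66, -186, -90]
  [7, 29, 28, 33, 38, 41, 0, 34, -37, -14] -> [14, 58, 56, 66, 76, 82, 0, 68, -74, -28] -> [-14, -58, -56, -66, -76, -82, 0, -68, 74, 28] -> [0, 74, 28] -> [0, 74, 28] -> [0, -222, -84] -> [-6, -228, -90]
  [3, -12, -29, 5] -> [6, -24, -58, 10] -> [-6, 24, 58, -10] -> [-6, 24, 58] -> [-6, 24, 58] -> [18, -72, -174] -> [12, -78, -180]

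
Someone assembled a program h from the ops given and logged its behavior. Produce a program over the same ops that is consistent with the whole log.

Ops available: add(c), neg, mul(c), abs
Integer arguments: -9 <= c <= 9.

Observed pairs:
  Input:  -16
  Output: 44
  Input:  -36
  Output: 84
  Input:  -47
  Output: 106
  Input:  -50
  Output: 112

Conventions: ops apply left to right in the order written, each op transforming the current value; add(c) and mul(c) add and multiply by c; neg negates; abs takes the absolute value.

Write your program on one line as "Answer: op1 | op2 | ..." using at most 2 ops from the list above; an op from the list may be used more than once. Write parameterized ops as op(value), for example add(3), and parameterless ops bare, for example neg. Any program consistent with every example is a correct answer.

add(-6) | mul(-2)

Check, running the answer program on each example:
  -16 -> -22 -> 44
  -36 -> -42 -> 84
  -47 -> -53 -> 106
  -50 -> -56 -> 112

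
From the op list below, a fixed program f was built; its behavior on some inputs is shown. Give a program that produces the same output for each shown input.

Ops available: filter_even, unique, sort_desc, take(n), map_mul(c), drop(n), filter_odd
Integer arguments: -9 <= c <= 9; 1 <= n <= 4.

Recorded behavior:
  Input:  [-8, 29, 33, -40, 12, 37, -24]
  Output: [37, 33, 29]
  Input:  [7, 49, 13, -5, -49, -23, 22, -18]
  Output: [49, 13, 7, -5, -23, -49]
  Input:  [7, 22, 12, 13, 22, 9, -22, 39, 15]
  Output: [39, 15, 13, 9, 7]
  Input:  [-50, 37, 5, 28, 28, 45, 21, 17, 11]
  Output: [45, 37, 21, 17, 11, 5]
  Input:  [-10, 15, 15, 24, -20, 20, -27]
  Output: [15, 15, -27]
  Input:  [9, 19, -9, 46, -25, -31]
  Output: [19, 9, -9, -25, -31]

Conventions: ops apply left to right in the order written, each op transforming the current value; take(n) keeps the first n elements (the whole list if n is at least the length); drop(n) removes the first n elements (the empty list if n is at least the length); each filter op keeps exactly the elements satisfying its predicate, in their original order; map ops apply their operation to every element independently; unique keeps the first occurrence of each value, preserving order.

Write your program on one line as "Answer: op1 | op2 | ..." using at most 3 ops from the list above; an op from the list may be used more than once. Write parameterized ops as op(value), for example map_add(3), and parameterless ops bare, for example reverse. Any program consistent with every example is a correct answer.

sort_desc | filter_odd

Check, running the answer program on each example:
  [-8, 29, 33, -40, 12, 37, -24] -> [37, 33, 29, 12, -8, -24, -40] -> [37, 33, 29]
  [7, 49, 13, -5, -49, -23, 22, -18] -> [49, 22, 13, 7, -5, -18, -23, -49] -> [49, 13, 7, -5, -23, -49]
  [7, 22, 12, 13, 22, 9, -22, 39, 15] -> [39, 22, 22, 15, 13, 12, 9, 7, -22] -> [39, 15, 13, 9, 7]
  [-50, 37, 5, 28, 28, 45, 21, 17, 11] -> [45, 37, 28, 28, 21, 17, 11, 5, -50] -> [45, 37, 21, 17, 11, 5]
  [-10, 15, 15, 24, -20, 20, -27] -> [24, 20, 15, 15, -10, -20, -27] -> [15, 15, -27]
  [9, 19, -9, 46, -25, -31] -> [46, 19, 9, -9, -25, -31] -> [19, 9, -9, -25, -31]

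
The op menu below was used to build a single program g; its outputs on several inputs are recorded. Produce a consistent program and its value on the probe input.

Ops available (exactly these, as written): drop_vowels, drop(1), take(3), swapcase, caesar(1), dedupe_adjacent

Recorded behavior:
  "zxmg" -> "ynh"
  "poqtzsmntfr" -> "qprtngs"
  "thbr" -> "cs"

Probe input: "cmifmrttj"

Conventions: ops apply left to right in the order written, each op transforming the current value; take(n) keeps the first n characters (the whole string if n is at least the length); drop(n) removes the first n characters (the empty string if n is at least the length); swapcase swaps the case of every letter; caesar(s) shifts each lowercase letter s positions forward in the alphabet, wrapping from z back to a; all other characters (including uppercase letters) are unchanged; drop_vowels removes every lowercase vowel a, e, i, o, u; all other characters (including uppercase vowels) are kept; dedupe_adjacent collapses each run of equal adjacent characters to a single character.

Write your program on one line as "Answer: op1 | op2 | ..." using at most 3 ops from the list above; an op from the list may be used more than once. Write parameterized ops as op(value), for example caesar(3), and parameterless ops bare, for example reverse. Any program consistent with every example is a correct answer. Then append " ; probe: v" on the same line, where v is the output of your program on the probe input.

caesar(1) | drop_vowels ; probe: "dnjgnsk"

Check, running the answer program on each example:
  "zxmg" -> "aynh" -> "ynh"
  "poqtzsmntfr" -> "qpruatnougs" -> "qprtngs"
  "thbr" -> "uics" -> "cs"
  probe: "cmifmrttj" -> "dnjgnsuuk" -> "dnjgnsk"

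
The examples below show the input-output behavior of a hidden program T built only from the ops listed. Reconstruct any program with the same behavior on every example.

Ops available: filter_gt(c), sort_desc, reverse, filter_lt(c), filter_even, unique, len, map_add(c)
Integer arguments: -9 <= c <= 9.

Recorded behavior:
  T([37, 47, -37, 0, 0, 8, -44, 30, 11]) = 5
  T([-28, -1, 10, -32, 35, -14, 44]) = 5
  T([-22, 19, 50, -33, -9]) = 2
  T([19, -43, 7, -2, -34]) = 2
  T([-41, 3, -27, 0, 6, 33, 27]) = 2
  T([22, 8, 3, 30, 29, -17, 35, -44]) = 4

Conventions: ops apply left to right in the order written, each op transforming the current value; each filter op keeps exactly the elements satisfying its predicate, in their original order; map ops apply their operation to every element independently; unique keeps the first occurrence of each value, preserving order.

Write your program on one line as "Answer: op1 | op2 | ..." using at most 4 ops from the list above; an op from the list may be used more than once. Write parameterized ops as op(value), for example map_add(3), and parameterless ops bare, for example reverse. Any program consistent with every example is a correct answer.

reverse | filter_even | len

Check, running the answer program on each example:
  [37, 47, -37, 0, 0, 8, -44, 30, 11] -> [11, 30, -44, 8, 0, 0, -37, 47, 37] -> [30, -44, 8, 0, 0] -> 5
  [-28, -1, 10, -32, 35, -14, 44] -> [44, -14, 35, -32, 10, -1, -28] -> [44, -14, -32, 10, -28] -> 5
  [-22, 19, 50, -33, -9] -> [-9, -33, 50, 19, -22] -> [50, -22] -> 2
  [19, -43, 7, -2, -34] -> [-34, -2, 7, -43, 19] -> [-34, -2] -> 2
  [-41, 3, -27, 0, 6, 33, 27] -> [27, 33, 6, 0, -27, 3, -41] -> [6, 0] -> 2
  [22, 8, 3, 30, 29, -17, 35, -44] -> [-44, 35, -17, 29, 30, 3, 8, 22] -> [-44, 30, 8, 22] -> 4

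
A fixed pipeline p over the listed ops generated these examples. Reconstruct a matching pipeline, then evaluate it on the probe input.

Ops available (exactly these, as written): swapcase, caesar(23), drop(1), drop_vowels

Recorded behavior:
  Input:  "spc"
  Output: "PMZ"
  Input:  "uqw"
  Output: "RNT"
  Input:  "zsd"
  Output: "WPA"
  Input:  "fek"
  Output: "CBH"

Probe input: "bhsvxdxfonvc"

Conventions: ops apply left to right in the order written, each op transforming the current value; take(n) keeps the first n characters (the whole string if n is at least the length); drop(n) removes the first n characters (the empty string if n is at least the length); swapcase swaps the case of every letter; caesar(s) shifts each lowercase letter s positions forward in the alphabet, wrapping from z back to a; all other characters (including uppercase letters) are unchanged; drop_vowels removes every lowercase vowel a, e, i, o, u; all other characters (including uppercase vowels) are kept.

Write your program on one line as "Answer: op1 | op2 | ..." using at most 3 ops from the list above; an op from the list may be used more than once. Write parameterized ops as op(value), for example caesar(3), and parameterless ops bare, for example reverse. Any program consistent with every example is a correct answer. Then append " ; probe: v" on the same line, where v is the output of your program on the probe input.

caesar(23) | swapcase ; probe: "YEPSUAUCLKSZ"

Check, running the answer program on each example:
  "spc" -> "pmz" -> "PMZ"
  "uqw" -> "rnt" -> "RNT"
  "zsd" -> "wpa" -> "WPA"
  "fek" -> "cbh" -> "CBH"
  probe: "bhsvxdxfonvc" -> "yepsuauclksz" -> "YEPSUAUCLKSZ"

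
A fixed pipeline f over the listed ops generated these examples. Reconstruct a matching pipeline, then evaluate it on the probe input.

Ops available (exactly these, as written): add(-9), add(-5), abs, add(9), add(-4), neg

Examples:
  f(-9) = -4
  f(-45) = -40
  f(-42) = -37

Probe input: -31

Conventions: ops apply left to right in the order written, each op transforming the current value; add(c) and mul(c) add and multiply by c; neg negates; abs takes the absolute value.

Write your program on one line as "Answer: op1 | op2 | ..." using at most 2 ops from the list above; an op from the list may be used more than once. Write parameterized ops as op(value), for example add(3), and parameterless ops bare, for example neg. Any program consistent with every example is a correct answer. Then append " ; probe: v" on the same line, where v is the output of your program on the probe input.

add(9) | add(-4) ; probe: -26

Check, running the answer program on each example:
  -9 -> 0 -> -4
  -45 -> -36 -> -40
  -42 -> -33 -> -37
  probe: -31 -> -22 -> -26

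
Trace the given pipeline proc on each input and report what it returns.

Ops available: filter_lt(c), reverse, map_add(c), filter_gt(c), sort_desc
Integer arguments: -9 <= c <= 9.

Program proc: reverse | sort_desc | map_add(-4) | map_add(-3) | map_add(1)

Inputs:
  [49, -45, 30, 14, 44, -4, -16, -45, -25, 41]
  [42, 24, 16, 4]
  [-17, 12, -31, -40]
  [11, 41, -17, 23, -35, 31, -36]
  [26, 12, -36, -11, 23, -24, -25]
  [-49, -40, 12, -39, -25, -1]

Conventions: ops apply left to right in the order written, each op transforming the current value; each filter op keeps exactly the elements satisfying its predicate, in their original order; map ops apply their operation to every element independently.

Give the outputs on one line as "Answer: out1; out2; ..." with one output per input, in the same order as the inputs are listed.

Execution, op by op:
  [49, -45, 30, 14, 44, -4, -16, -45, -25, 41] -> [41, -25, -45, -16, -4, 44, 14, 30, -45, 49] -> [49, 44, 41, 30, 14, -4, -16, -25, -45, -45] -> [45, 40, 37, 26, 10, -8, -20, -29, -49, -49] -> [42, 37, 34, 23, 7, -11, -23, -32, -52, -52] -> [43, 38, 35, 24, 8, -10, -22, -31, -51, -51]
  [42, 24, 16, 4] -> [4, 16, 24, 42] -> [42, 24, 16, 4] -> [38, 20, 12, 0] -> [35, 17, 9, -3] -> [36, 18, 10, -2]
  [-17, 12, -31, -40] -> [-40, -31, 12, -17] -> [12, -17, -31, -40] -> [8, -21, -35, -44] -> [5, -24, -38, -47] -> [6, -23, -37, -46]
  [11, 41, -17, 23, -35, 31, -36] -> [-36, 31, -35, 23, -17, 41, 11] -> [41, 31, 23, 11, -17, -35, -36] -> [37, 27, 19, 7, -21, -39, -40] -> [34, 24, 16, 4, -24, -42, -43] -> [35, 25, 17, 5, -23, -41, -42]
  [26, 12, -36, -11, 23, -24, -25] -> [-25, -24, 23, -11, -36, 12, 26] -> [26, 23, 12, -11, -24, -25, -36] -> [22, 19, 8, -15, -28, -29, -40] -> [19, 16, 5, -18, -31, -32, -43] -> [20, 17, 6, -17, -30, -31, -42]
  [-49, -40, 12, -39, -25, -1] -> [-1, -25, -39, 12, -40, -49] -> [12, -1, -25, -39, -40, -49] -> [8, -5, -29, -43, -44, -53] -> [5, -8, -32, -46, -47, -56] -> [6, -7, -31, -45, -46, -55]

[43, 38, 35, 24, 8, -10, -22, -31, -51, -51]; [36, 18, 10, -2]; [6, -23, -37, -46]; [35, 25, 17, 5, -23, -41, -42]; [20, 17, 6, -17, -30, -31, -42]; [6, -7, -31, -45, -46, -55]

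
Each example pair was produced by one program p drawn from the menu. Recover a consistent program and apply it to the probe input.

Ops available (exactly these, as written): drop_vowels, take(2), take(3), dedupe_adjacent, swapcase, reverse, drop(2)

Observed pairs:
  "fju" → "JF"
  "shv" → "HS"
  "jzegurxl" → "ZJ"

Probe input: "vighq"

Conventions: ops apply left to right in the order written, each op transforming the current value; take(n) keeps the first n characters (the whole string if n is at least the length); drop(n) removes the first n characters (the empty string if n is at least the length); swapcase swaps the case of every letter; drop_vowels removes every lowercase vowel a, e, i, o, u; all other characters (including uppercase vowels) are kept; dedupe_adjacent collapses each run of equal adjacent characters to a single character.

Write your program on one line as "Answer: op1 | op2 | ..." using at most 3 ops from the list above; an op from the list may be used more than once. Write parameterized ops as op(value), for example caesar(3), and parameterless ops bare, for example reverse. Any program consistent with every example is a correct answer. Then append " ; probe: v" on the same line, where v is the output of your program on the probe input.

take(2) | swapcase | reverse ; probe: "IV"

Check, running the answer program on each example:
  "fju" -> "fj" -> "FJ" -> "JF"
  "shv" -> "sh" -> "SH" -> "HS"
  "jzegurxl" -> "jz" -> "JZ" -> "ZJ"
  probe: "vighq" -> "vi" -> "VI" -> "IV"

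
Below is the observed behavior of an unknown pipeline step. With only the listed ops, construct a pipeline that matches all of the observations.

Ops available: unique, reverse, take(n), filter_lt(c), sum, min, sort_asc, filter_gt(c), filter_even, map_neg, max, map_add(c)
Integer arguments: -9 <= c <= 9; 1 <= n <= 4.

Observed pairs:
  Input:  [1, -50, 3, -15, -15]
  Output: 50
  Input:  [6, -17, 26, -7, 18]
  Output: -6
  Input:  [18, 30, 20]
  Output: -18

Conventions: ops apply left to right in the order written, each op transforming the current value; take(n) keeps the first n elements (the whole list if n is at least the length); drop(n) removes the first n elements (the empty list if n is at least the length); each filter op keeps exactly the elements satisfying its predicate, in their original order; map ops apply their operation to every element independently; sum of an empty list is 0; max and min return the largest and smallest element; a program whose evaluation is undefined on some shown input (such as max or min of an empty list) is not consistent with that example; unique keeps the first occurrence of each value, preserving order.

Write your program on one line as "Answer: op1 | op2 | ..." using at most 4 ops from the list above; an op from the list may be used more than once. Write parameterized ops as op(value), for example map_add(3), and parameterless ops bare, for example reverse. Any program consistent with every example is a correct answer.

map_neg | filter_even | max

Check, running the answer program on each example:
  [1, -50, 3, -15, -15] -> [-1, 50, -3, 15, 15] -> [50] -> 50
  [6, -17, 26, -7, 18] -> [-6, 17, -26, 7, -18] -> [-6, -26, -18] -> -6
  [18, 30, 20] -> [-18, -30, -20] -> [-18, -30, -20] -> -18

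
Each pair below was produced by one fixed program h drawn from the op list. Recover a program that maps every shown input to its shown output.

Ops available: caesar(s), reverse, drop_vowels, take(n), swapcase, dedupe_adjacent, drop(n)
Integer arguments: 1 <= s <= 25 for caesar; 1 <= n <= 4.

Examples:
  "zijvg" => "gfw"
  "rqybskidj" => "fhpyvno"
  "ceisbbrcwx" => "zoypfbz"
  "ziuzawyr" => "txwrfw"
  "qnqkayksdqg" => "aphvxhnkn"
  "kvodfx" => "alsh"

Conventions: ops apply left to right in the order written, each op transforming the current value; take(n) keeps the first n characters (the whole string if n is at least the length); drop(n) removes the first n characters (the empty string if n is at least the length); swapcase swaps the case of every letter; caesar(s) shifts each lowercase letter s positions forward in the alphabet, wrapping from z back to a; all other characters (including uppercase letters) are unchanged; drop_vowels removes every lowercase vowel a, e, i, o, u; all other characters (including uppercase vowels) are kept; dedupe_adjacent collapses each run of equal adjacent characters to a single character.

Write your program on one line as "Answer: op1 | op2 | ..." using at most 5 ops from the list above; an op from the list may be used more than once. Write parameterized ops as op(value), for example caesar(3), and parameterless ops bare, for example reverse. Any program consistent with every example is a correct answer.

reverse | dedupe_adjacent | caesar(23) | drop(2)

Check, running the answer program on each example:
  "zijvg" -> "gvjiz" -> "gvjiz" -> "dsgfw" -> "gfw"
  "rqybskidj" -> "jdiksbyqr" -> "jdiksbyqr" -> "gafhpyvno" -> "fhpyvno"
  "ceisbbrcwx" -> "xwcrbbsiec" -> "xwcrbsiec" -> "utzoypfbz" -> "zoypfbz"
  "ziuzawyr" -> "rywazuiz" -> "rywazuiz" -> "ovtxwrfw" -> "txwrfw"
  "qnqkayksdqg" -> "gqdskyakqnq" -> "gqdskyakqnq" -> "dnaphvxhnkn" -> "aphvxhnkn"
  "kvodfx" -> "xfdovk" -> "xfdovk" -> "ucalsh" -> "alsh"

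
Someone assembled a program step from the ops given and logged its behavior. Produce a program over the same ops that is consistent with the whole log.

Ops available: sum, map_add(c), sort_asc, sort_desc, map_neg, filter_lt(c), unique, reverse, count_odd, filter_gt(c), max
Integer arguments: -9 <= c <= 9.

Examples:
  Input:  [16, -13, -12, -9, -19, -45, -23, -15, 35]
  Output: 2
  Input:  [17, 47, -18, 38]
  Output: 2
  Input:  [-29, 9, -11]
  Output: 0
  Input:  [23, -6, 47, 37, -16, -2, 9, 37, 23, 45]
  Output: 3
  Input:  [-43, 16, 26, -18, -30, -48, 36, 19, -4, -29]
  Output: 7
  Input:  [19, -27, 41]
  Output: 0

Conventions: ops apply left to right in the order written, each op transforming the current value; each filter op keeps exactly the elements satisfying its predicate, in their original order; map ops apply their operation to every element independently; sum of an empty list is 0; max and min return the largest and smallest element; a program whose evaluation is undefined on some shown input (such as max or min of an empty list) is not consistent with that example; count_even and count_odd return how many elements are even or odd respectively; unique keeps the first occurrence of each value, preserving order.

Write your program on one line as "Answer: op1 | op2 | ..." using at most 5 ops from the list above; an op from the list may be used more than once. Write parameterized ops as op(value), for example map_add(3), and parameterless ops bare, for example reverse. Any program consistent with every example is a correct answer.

sort_desc | sort_asc | map_add(-3) | unique | count_odd

Check, running the answer program on each example:
  [16, -13, -12, -9, -19, -45, -23, -15, 35] -> [35, 16, -9, -12, -13, -15, -19, -23, -45] -> [-45, -23, -19, -15, -13, -12, -9, 16, 35] -> [-48, -26, -22, -18, -16, -15, -12, 13, 32] -> [-48, -26, -22, -18, -16, -15, -12, 13, 32] -> 2
  [17, 47, -18, 38] -> [47, 38, 17, -18] -> [-18, 17, 38, 47] -> [-21, 14, 35, 44] -> [-21, 14, 35, 44] -> 2
  [-29, 9, -11] -> [9, -11, -29] -> [-29, -11, 9] -> [-32, -14, 6] -> [-32, -14, 6] -> 0
  [23, -6, 47, 37, -16, -2, 9, 37, 23, 45] -> [47, 45, 37, 37, 23, 23, 9, -2, -6, -16] -> [-16, -6, -2, 9, 23, 23, 37, 37, 45, 47] -> [-19, -9, -5, 6, 20, 20, 34, 34, 42, 44] -> [-19, -9, -5, 6, 20, 34, 42, 44] -> 3
  [-43, 16, 26, -18, -30, -48, 36, 19, -4, -29] -> [36, 26, 19, 16, -4, -18, -29, -30, -43, -48] -> [-48, -43, -30, -29, -18, -4, 16, 19, 26, 36] -> [-51, -46, -33, -32, -21, -7, 13, 16, 23, 33] -> [-51, -46, -33, -32, -21, -7, 13, 16, 23, 33] -> 7
  [19, -27, 41] -> [41, 19, -27] -> [-27, 19, 41] -> [-30, 16, 38] -> [-30, 16, 38] -> 0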